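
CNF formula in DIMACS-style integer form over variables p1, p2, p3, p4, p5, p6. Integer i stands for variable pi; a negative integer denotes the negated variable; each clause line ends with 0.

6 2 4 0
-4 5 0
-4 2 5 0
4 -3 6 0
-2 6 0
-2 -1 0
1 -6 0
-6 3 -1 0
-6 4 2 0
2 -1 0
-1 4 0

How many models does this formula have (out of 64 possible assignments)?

2

Satisfying assignments:
  p1=0 p2=0 p3=0 p4=1 p5=1 p6=0
  p1=0 p2=0 p3=1 p4=1 p5=1 p6=0
Count: 2.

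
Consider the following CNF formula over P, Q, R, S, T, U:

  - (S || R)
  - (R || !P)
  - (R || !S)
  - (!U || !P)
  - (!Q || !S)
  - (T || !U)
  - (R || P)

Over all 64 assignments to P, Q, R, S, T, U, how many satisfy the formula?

15

Split on R, then P.
  R=T, P=T: T free; 3 ways for (Q,S,U) × 2^1 = 6.
  R=T, P=F: 9 of the 16 assignments to (Q,S,T,U) work.
  R=F, P=T: a clause becomes empty — 0.
  R=F, P=F: a clause becomes empty — 0.
Total: 6 + 9 + 0 + 0 = 15.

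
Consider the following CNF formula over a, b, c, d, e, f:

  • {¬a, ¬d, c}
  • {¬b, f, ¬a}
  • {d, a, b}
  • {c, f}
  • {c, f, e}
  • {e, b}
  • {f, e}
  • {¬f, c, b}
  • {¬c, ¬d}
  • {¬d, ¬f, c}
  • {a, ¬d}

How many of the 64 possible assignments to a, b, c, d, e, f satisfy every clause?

11

Split on c, then f.
  c=T, f=T: 5 of the 16 assignments to (a,b,d,e) work.
  c=T, f=F: remaining (a,b,d,e) ∈ {(F,T,F,T); (T,F,F,T)} — 2.
  c=F, f=T: remaining (a,b,d,e) ∈ {(F,T,F,F); (F,T,F,T); (T,T,F,F); (T,T,F,T)} — 4.
  c=F, f=F: a clause becomes empty — 0.
Total: 5 + 2 + 4 + 0 = 11.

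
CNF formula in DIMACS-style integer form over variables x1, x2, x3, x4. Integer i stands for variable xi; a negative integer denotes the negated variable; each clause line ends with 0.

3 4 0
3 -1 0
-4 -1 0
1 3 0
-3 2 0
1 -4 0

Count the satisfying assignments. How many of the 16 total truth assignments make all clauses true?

2

Satisfying assignments:
  x1=F x2=T x3=T x4=F
  x1=T x2=T x3=T x4=F
That's 2 in total.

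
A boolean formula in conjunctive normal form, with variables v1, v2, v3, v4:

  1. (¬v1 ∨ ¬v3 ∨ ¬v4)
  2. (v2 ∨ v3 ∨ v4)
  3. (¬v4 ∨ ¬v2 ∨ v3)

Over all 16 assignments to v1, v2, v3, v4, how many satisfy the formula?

Split on v3, then v4.
  v3=1, v4=1: remaining (v1,v2) ∈ {(0,0); (0,1)} — 2.
  v3=1, v4=0: remaining (v1,v2) ∈ {(0,0); (0,1); (1,0); (1,1)} — 4.
  v3=0, v4=1: remaining (v1,v2) ∈ {(0,0); (1,0)} — 2.
  v3=0, v4=0: remaining (v1,v2) ∈ {(0,1); (1,1)} — 2.
Total: 2 + 4 + 2 + 2 = 10.

10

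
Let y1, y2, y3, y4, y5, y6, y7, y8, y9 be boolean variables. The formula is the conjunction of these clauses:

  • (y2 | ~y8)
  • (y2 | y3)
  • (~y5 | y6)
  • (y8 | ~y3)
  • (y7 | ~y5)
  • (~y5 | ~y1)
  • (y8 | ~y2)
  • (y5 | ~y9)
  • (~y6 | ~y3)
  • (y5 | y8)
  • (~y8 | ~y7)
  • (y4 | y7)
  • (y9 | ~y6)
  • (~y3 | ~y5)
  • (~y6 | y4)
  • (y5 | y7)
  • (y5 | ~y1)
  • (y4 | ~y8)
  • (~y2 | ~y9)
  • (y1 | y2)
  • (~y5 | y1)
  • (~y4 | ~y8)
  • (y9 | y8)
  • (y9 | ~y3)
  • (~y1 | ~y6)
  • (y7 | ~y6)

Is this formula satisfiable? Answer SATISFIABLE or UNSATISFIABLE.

UNSATISFIABLE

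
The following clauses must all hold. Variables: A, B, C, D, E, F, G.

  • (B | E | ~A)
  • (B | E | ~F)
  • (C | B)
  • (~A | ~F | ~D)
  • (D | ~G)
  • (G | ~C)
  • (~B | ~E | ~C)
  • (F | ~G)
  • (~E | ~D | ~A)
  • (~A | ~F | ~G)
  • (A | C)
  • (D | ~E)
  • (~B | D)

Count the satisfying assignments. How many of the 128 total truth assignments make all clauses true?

3

Satisfying assignments:
  A=0 B=0 C=1 D=1 E=1 F=1 G=1
  A=0 B=1 C=1 D=1 E=0 F=1 G=1
  A=1 B=1 C=0 D=1 E=0 F=0 G=0
That's 3 in total.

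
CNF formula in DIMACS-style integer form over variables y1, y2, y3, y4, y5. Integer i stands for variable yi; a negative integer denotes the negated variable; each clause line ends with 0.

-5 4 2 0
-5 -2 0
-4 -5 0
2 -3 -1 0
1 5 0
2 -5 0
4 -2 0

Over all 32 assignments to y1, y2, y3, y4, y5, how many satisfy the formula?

4

Satisfying assignments:
  y1=1 y2=0 y3=0 y4=0 y5=0
  y1=1 y2=0 y3=0 y4=1 y5=0
  y1=1 y2=1 y3=0 y4=1 y5=0
  y1=1 y2=1 y3=1 y4=1 y5=0
That's 4 in total.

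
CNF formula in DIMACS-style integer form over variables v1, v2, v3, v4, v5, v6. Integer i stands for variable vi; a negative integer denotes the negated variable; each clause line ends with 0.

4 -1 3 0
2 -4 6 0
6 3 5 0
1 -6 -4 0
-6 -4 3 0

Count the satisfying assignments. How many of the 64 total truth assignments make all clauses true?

32

Split on v4, then v6.
  v4=T, v6=T: remaining (v1,v2,v3,v5) ∈ {(T,F,T,F); (T,F,T,T); (T,T,T,F); (T,T,T,T)} — 4.
  v4=T, v6=F: v1 free; 3 ways for (v2,v3,v5) × 2^1 = 6.
  v4=F, v6=T: v2, v5 free; 3 ways for (v1,v3) × 2^2 = 12.
  v4=F, v6=F: v2 free; 5 ways for (v1,v3,v5) × 2^1 = 10.
Total: 4 + 6 + 12 + 10 = 32.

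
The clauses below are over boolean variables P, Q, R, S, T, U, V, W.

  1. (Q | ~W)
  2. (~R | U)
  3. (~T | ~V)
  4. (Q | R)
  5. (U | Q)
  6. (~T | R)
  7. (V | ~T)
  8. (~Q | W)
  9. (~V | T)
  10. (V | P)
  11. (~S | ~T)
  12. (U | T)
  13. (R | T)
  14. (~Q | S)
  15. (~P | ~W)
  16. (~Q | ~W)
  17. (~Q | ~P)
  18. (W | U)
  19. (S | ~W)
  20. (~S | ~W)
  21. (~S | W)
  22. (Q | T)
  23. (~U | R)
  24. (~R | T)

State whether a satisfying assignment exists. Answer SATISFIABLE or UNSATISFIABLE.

T = True:
  propagation gives V=False; an empty clause results — contradiction.
T = False:
  propagation gives V=False, P=True, U=True, R=True; an empty clause results — contradiction.
Every branch closes, so no satisfying assignment exists.

UNSATISFIABLE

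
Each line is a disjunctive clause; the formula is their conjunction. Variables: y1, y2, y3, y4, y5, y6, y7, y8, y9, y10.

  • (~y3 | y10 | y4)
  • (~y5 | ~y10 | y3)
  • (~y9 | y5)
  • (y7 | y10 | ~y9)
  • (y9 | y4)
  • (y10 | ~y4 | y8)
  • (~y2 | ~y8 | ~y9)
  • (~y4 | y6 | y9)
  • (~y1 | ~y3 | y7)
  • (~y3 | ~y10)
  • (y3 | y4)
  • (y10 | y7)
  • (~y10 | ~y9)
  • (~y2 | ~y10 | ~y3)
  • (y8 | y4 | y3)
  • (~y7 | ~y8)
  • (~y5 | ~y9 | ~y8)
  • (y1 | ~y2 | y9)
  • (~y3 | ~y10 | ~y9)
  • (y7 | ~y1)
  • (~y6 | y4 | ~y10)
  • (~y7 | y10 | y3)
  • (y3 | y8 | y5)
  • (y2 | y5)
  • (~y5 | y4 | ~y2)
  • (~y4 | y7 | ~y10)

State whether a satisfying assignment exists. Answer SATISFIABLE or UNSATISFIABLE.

UNSATISFIABLE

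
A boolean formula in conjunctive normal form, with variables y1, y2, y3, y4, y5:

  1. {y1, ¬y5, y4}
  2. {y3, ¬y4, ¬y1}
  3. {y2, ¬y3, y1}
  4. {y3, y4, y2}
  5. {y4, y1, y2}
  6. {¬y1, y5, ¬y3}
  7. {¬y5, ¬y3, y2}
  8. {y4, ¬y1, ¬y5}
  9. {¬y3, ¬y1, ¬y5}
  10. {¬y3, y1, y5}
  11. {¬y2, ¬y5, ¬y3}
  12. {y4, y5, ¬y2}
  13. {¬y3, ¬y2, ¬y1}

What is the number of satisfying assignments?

4

Satisfying assignments:
  y1=0 y2=0 y3=0 y4=1 y5=0
  y1=0 y2=0 y3=0 y4=1 y5=1
  y1=0 y2=1 y3=0 y4=1 y5=0
  y1=0 y2=1 y3=0 y4=1 y5=1
That's 4 in total.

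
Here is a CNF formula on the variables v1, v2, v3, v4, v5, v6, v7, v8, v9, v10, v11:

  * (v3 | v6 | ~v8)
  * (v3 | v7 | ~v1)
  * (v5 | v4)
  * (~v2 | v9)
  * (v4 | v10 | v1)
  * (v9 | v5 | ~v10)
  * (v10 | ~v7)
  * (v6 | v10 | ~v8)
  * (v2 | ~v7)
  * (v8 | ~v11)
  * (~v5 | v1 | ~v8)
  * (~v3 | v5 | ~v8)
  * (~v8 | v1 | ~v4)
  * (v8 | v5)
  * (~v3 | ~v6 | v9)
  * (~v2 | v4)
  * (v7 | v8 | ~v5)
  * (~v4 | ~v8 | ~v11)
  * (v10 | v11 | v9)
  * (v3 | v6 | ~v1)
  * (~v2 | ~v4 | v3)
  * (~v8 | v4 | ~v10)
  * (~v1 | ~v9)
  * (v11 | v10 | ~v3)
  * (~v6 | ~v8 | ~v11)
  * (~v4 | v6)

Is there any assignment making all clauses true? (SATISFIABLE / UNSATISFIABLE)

SATISFIABLE

Branch on v1: take v1 = False.
For the remaining variables, v2 = True, v3 = True, v4 = True, v5 = True, v6 = True, v7 = True, v8 = False, v9 = True, v10 = True, v11 = False works.
So v1=F  v2=T  v3=T  v4=T  v5=T  v6=T  v7=T  v8=F  v9=T  v10=T  v11=F is a satisfying assignment.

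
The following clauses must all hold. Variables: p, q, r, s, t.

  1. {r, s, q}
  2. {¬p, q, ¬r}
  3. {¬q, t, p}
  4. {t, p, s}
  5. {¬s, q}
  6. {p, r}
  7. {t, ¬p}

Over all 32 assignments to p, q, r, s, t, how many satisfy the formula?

7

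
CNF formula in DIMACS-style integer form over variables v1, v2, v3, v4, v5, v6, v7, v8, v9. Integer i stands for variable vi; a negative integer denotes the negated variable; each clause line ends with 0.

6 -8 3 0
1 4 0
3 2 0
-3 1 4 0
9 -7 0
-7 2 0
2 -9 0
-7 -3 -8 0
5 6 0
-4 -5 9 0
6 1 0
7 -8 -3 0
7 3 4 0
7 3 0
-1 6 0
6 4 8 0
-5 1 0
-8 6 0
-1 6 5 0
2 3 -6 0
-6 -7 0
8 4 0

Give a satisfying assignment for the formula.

Branch on v1: take v1 = True.
  then v6 is forced to True.
  then v7 is forced to False.
  then v3 is forced to True.
  then v8 is forced to False.
  then v4 is forced to True.
The remaining clauses are satisfied by v2 = False, v5 = False, v9 = False.

v1=T, v2=F, v3=T, v4=T, v5=F, v6=T, v7=F, v8=F, v9=F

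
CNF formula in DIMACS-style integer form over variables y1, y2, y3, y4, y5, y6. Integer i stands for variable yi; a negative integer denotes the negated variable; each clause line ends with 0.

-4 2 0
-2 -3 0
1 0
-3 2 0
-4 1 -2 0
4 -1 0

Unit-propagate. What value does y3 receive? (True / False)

False

(y1) is a unit clause: y1 = True.
(y4 OR NOT y1) with y1 = True leaves only y4, so y4 = True.
From (NOT y4 OR y2) and y4 = True: y2 = True.
From (NOT y3 OR NOT y2) and y2 = True: y3 = False.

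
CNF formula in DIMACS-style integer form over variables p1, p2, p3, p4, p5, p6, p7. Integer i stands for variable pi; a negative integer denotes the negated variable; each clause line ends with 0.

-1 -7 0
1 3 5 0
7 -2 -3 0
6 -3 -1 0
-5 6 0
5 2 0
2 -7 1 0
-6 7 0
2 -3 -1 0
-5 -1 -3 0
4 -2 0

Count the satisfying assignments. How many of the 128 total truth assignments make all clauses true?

5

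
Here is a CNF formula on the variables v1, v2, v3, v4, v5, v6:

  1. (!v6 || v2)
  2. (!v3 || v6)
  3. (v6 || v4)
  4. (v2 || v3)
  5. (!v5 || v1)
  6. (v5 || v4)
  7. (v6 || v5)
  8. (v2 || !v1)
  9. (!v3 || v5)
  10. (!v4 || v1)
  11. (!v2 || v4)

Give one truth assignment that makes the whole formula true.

v1 = True, v2 = True, v3 = True, v4 = True, v5 = True, v6 = True

Check each clause:
  1. (!v6 || v2) — v2 is true.
  2. (!v3 || v6) — v6 is true.
  3. (v6 || v4) — v4 is true.
  4. (v2 || v3) — v2 is true.
  5. (v1 || !v5) — v1 is true.
  6. (v5 || v4) — v4 is true.
  7. (v6 || v5) — v5 is true.
  8. (v2 || !v1) — v2 is true.
  9. (!v3 || v5) — v5 is true.
  10. (!v4 || v1) — v1 is true.
  11. (!v2 || v4) — v4 is true.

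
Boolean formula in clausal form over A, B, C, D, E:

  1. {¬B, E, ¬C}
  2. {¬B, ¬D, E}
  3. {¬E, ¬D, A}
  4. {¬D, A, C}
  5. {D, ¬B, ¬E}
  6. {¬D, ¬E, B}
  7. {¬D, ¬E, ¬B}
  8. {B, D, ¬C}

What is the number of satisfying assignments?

9

Split on D, then B.
  D=1, B=1: a clause becomes empty — 0.
  D=1, B=0: remaining (A,C,E) ∈ {(0,1,0); (1,0,0); (1,1,0)} — 3.
  D=0, B=1: remaining (A,C,E) ∈ {(0,0,0); (1,0,0)} — 2.
  D=0, B=0: remaining (A,C,E) ∈ {(0,0,0); (0,0,1); (1,0,0); (1,0,1)} — 4.
Total: 0 + 3 + 2 + 4 = 9.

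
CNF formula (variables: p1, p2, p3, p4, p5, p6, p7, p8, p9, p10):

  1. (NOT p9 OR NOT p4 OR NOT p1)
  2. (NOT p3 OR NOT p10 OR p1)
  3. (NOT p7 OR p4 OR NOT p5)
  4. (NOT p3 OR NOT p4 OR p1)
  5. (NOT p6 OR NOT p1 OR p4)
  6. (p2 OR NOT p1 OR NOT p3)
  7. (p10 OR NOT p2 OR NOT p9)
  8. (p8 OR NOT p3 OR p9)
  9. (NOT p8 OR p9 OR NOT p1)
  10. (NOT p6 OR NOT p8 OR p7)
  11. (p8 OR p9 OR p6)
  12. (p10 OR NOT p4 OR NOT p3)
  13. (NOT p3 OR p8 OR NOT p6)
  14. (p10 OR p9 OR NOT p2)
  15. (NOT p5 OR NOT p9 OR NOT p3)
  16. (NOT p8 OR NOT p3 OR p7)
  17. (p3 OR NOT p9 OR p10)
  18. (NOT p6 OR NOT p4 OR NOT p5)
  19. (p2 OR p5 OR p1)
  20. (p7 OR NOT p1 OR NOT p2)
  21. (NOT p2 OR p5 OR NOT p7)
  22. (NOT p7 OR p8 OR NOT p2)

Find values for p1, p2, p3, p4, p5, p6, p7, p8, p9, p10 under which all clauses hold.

p1 = 0, p2 = 1, p3 = 0, p4 = 0, p5 = 0, p6 = 1, p7 = 0, p8 = 0, p9 = 1, p10 = 1

Branch on p1: take p1 = False.
The remaining clauses are satisfied by p2 = True, p3 = False, p4 = False, p5 = False, p6 = True, p7 = False, p8 = False, p9 = True, p10 = True.
Check each clause:
  1. (NOT p4 OR NOT p1 OR NOT p9) — NOT p4 is true.
  2. (p1 OR NOT p3 OR NOT p10) — NOT p3 is true.
  3. (NOT p5 OR p4 OR NOT p7) — NOT p7 is true.
  4. (NOT p3 OR NOT p4 OR p1) — NOT p4 is true.
  5. (NOT p1 OR NOT p6 OR p4) — NOT p1 is true.
  6. (NOT p3 OR p2 OR NOT p1) — p2 is true.
  7. (NOT p2 OR NOT p9 OR p10) — p10 is true.
  8. (NOT p3 OR p9 OR p8) — p9 is true.
  9. (p9 OR NOT p8 OR NOT p1) — NOT p8 is true.
  10. (p7 OR NOT p6 OR NOT p8) — NOT p8 is true.
  11. (p6 OR p9 OR p8) — p9 is true.
  12. (p10 OR NOT p3 OR NOT p4) — p10 is true.
  13. (p8 OR NOT p3 OR NOT p6) — NOT p3 is true.
  14. (NOT p2 OR p9 OR p10) — p9 is true.
  15. (NOT p3 OR NOT p9 OR NOT p5) — NOT p5 is true.
  16. (NOT p3 OR NOT p8 OR p7) — NOT p8 is true.
  17. (NOT p9 OR p3 OR p10) — p10 is true.
  18. (NOT p4 OR NOT p5 OR NOT p6) — NOT p5 is true.
  19. (p5 OR p2 OR p1) — p2 is true.
  20. (p7 OR NOT p1 OR NOT p2) — NOT p1 is true.
  21. (NOT p2 OR NOT p7 OR p5) — NOT p7 is true.
  22. (NOT p2 OR p8 OR NOT p7) — NOT p7 is true.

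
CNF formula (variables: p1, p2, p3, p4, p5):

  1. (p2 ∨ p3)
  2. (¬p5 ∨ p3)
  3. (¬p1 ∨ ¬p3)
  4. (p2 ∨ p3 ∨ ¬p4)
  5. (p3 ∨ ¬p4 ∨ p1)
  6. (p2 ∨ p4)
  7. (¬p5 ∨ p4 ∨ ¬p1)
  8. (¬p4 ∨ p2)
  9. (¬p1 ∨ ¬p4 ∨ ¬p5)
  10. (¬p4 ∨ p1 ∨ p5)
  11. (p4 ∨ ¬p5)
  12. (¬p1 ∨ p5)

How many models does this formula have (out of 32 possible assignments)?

3

Satisfying assignments:
  p1=0 p2=1 p3=0 p4=0 p5=0
  p1=0 p2=1 p3=1 p4=0 p5=0
  p1=0 p2=1 p3=1 p4=1 p5=1
Count: 3.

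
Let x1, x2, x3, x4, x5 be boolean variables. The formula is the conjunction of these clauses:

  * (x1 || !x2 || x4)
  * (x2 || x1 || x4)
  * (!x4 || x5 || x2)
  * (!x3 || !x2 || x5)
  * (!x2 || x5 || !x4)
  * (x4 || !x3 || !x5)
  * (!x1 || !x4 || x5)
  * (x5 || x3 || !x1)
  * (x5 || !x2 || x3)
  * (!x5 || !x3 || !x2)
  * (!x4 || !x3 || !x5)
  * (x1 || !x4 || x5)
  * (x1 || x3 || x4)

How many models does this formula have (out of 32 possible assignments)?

7

The models are:
  x1=0 x2=0 x3=0 x4=1 x5=1
  x1=0 x2=1 x3=0 x4=1 x5=1
  x1=1 x2=0 x3=0 x4=0 x5=1
  x1=1 x2=0 x3=0 x4=1 x5=1
  x1=1 x2=0 x3=1 x4=0 x5=0
  x1=1 x2=1 x3=0 x4=0 x5=1
  x1=1 x2=1 x3=0 x4=1 x5=1
Count: 7.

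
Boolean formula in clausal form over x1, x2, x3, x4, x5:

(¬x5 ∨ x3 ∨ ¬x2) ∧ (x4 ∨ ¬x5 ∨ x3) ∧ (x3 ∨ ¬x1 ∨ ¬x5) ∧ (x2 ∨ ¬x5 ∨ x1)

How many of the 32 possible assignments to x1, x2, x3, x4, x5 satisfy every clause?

22

Split on x5, then x3.
  x5=1, x3=1: x4 free; 3 ways for (x1,x2) × 2^1 = 6.
  x5=1, x3=0: a clause becomes empty — 0.
  x5=0, x3=1: x1, x2, x4 free → 2^3 = 8.
  x5=0, x3=0: x1, x2, x4 free → 2^3 = 8.
Total: 6 + 0 + 8 + 8 = 22.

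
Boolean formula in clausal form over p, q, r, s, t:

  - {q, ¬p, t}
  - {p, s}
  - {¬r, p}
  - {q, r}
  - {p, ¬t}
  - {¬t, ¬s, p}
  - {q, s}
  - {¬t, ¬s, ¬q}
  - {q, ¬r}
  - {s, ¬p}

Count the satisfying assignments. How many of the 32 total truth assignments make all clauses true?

The models are:
  p=F q=T r=F s=T t=F
  p=T q=T r=F s=T t=F
  p=T q=T r=T s=T t=F
Count: 3.

3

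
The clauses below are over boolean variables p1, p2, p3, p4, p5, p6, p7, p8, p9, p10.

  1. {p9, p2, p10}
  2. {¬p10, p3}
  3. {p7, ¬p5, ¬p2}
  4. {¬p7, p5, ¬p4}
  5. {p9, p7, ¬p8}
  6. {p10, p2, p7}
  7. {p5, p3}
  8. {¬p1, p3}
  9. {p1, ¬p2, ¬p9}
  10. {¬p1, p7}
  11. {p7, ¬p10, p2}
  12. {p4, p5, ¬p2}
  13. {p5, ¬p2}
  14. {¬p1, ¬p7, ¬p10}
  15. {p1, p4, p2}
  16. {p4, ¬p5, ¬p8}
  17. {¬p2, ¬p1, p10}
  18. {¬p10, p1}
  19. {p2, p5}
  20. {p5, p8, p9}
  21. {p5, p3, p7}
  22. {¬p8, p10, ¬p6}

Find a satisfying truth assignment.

Pure literal: p6 appears only negated; assign p6 = False.
Set p1 = False and propagate.
  then p10 is forced to False.
Branch on p2: take p2 = True.
  then p9 is forced to False.
  then p5 is forced to True.
  then p7 is forced to True.
Try p4 = True.
p3, p8 are now unconstrained; take p3 = False, p8 = True.

p1=False, p2=True, p3=False, p4=True, p5=True, p6=False, p7=True, p8=True, p9=False, p10=False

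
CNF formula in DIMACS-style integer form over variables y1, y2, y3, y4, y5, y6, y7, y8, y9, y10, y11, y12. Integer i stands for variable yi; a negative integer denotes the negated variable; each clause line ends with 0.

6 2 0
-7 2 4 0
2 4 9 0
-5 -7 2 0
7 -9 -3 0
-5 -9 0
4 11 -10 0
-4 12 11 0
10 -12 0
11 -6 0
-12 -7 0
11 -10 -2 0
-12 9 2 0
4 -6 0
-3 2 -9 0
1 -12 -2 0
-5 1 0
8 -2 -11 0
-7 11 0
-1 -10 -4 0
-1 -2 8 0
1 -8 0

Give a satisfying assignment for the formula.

y5 occurs only negated in the remaining clauses — set y5 = False.
Branch on y1: take y1 = True.
For the remaining variables, y2 = True, y3 = True, y4 = True, y6 = True, y7 = True, y8 = True, y9 = False, y10 = False, y11 = True, y12 = False works.

y1=T, y2=T, y3=T, y4=T, y5=F, y6=T, y7=T, y8=T, y9=F, y10=F, y11=T, y12=F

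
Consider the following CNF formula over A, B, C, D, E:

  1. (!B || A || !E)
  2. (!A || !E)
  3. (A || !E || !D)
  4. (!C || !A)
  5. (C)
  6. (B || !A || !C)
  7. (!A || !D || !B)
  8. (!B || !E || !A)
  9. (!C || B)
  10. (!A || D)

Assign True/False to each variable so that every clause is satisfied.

A=F  B=T  C=T  D=F  E=F

Unit propagation: (C) forces C = True.
Unit propagation: (!A) forces A = False.
(B) is a unit clause, so B = True.
(!E) is a unit clause, so E = False.
D is now unconstrained; take D = False.
Every clause has at least one true literal under this assignment.
Check each clause:
  1. (!E || !B || A) — !E is true.
  2. (!A || !E) — !E is true.
  3. (!D || !E || A) — !E is true.
  4. (!A || !C) — !A is true.
  5. (C) — C is true.
  6. (B || !C || !A) — B is true.
  7. (!B || !D || !A) — !D is true.
  8. (!A || !B || !E) — !E is true.
  9. (!C || B) — B is true.
  10. (!A || D) — !A is true.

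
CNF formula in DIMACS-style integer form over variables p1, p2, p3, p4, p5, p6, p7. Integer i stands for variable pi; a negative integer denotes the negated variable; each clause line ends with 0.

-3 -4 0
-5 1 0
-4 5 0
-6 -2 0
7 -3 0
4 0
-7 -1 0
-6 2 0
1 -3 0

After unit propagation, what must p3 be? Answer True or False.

False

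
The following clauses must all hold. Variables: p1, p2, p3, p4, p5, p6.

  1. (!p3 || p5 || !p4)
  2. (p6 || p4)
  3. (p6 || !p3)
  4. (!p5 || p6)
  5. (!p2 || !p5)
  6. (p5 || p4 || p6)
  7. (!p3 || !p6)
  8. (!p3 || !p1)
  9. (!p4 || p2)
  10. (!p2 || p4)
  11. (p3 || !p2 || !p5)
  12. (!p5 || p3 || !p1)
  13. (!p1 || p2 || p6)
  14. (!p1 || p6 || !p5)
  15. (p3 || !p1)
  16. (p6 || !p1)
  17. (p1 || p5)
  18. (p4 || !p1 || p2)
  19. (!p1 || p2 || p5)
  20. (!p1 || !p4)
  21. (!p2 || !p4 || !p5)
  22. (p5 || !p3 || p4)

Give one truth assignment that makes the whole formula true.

p1 = 0, p2 = 0, p3 = 0, p4 = 0, p5 = 1, p6 = 1

Set p1 = False and propagate.
  then p5 is forced to True.
  then p6 is forced to True.
  then p2 is forced to False.
  then p3 is forced to False.
  then p4 is forced to False.
Every clause has at least one true literal under this assignment.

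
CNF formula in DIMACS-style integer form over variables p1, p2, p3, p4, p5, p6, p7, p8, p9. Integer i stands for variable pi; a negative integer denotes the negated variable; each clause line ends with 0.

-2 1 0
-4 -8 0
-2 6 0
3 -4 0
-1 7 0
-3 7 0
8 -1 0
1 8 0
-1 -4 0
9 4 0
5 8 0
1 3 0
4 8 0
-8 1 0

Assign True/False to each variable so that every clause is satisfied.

p1=1, p2=0, p3=1, p4=0, p5=0, p6=0, p7=1, p8=1, p9=1

Check each clause:
  1. (!p2 || p1) — p1 is true.
  2. (!p8 || !p4) — !p4 is true.
  3. (!p2 || p6) — !p2 is true.
  4. (p3 || !p4) — p3 is true.
  5. (p7 || !p1) — p7 is true.
  6. (p7 || !p3) — p7 is true.
  7. (!p1 || p8) — p8 is true.
  8. (p1 || p8) — p8 is true.
  9. (!p4 || !p1) — !p4 is true.
  10. (p9 || p4) — p9 is true.
  11. (p5 || p8) — p8 is true.
  12. (p1 || p3) — p1 is true.
  13. (p8 || p4) — p8 is true.
  14. (p1 || !p8) — p1 is true.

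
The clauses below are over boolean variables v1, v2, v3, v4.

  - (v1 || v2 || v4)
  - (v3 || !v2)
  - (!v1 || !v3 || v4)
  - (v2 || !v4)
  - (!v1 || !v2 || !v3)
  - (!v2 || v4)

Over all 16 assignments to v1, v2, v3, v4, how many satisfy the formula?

The models are:
  v1=0 v2=1 v3=1 v4=1
  v1=1 v2=0 v3=0 v4=0
That's 2 in total.

2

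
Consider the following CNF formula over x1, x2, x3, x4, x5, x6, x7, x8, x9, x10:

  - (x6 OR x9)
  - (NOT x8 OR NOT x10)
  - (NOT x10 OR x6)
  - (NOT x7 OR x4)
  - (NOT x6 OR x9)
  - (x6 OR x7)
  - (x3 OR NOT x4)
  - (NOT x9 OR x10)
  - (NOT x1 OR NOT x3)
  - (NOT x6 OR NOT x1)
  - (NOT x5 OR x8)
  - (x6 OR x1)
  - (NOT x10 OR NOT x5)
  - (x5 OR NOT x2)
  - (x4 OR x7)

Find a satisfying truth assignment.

x1=F, x2=F, x3=T, x4=T, x5=F, x6=T, x7=T, x8=F, x9=T, x10=T

Pure literal: x2 appears only negated; assign x2 = False.
Branch on x1: take x1 = False.
  then x6 is forced to True.
  then x9 is forced to True.
  then x10 is forced to True.
  then x8 is forced to False.
  then x5 is forced to False.
Branch on x3: take x3 = True.
For the remaining variables, x4 = True, x7 = True works.
Every clause has at least one true literal under this assignment.
Check each clause:
  1. (x6 OR x9) — x9 is true.
  2. (NOT x8 OR NOT x10) — NOT x8 is true.
  3. (x6 OR NOT x10) — x6 is true.
  4. (x4 OR NOT x7) — x4 is true.
  5. (NOT x6 OR x9) — x9 is true.
  6. (x6 OR x7) — x6 is true.
  7. (x3 OR NOT x4) — x3 is true.
  8. (x10 OR NOT x9) — x10 is true.
  9. (NOT x1 OR NOT x3) — NOT x1 is true.
  10. (NOT x6 OR NOT x1) — NOT x1 is true.
  11. (x8 OR NOT x5) — NOT x5 is true.
  12. (x6 OR x1) — x6 is true.
  13. (NOT x10 OR NOT x5) — NOT x5 is true.
  14. (NOT x2 OR x5) — NOT x2 is true.
  15. (x4 OR x7) — x4 is true.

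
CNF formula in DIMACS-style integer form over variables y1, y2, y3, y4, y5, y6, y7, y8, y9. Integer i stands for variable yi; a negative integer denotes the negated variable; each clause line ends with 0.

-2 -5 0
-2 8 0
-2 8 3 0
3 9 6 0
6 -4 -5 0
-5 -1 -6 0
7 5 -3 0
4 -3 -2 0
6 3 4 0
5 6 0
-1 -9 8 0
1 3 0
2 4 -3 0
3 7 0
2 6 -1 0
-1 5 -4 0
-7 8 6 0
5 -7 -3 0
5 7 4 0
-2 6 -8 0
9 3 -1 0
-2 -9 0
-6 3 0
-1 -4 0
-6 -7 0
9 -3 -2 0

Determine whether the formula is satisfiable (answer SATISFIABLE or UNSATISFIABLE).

SATISFIABLE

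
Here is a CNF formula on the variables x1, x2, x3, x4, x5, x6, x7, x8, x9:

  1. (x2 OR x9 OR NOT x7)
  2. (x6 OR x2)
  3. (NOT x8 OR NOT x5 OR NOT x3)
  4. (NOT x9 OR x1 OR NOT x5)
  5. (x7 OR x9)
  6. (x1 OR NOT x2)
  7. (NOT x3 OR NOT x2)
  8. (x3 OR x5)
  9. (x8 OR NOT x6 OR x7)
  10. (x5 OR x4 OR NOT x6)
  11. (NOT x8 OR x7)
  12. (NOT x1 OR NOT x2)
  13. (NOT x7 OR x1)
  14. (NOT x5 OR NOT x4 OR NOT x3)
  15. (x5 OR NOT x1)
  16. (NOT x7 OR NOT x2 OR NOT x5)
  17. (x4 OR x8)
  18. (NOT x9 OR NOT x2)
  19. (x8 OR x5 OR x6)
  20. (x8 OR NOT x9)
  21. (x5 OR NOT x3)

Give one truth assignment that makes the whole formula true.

x1=T, x2=F, x3=F, x4=F, x5=T, x6=T, x7=T, x8=T, x9=T

Set x1 = True and propagate.
  then x2 is forced to False.
  then x6 is forced to True.
  then x5 is forced to True.
Set x3 = False and propagate.
Set x4 = False and propagate.
  then x8 is forced to True.
  then x7 is forced to True.
  then x9 is forced to True.
Check each clause:
  1. (x9 OR NOT x7 OR x2) — x9 is true.
  2. (x6 OR x2) — x6 is true.
  3. (NOT x3 OR NOT x5 OR NOT x8) — NOT x3 is true.
  4. (x1 OR NOT x5 OR NOT x9) — x1 is true.
  5. (x7 OR x9) — x9 is true.
  6. (NOT x2 OR x1) — x1 is true.
  7. (NOT x2 OR NOT x3) — NOT x3 is true.
  8. (x3 OR x5) — x5 is true.
  9. (x8 OR NOT x6 OR x7) — x8 is true.
  10. (NOT x6 OR x5 OR x4) — x5 is true.
  11. (NOT x8 OR x7) — x7 is true.
  12. (NOT x2 OR NOT x1) — NOT x2 is true.
  13. (x1 OR NOT x7) — x1 is true.
  14. (NOT x4 OR NOT x3 OR NOT x5) — NOT x4 is true.
  15. (x5 OR NOT x1) — x5 is true.
  16. (NOT x5 OR NOT x7 OR NOT x2) — NOT x2 is true.
  17. (x8 OR x4) — x8 is true.
  18. (NOT x9 OR NOT x2) — NOT x2 is true.
  19. (x5 OR x8 OR x6) — x8 is true.
  20. (x8 OR NOT x9) — x8 is true.
  21. (x5 OR NOT x3) — NOT x3 is true.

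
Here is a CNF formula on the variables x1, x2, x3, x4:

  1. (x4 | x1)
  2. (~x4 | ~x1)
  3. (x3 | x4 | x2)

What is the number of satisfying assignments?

7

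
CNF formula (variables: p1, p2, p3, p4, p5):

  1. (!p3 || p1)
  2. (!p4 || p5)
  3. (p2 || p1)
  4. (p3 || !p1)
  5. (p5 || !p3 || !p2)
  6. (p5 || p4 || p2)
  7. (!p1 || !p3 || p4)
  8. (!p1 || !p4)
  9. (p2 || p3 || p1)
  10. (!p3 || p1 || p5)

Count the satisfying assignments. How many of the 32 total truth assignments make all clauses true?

Satisfying assignments:
  p1=0 p2=1 p3=0 p4=0 p5=0
  p1=0 p2=1 p3=0 p4=0 p5=1
  p1=0 p2=1 p3=0 p4=1 p5=1
Count: 3.

3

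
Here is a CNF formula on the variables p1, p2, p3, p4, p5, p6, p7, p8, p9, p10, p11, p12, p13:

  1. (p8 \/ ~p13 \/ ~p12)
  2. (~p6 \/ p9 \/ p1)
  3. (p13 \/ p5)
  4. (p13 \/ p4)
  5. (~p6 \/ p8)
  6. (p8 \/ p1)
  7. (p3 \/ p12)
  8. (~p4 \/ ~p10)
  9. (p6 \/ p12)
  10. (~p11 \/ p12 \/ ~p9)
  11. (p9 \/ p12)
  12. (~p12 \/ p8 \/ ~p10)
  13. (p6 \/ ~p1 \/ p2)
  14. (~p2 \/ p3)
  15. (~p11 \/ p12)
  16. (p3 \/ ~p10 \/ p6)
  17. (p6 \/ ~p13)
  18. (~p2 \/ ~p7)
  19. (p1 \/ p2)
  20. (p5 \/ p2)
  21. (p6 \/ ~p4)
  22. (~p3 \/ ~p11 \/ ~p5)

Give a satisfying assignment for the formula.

p1=1, p2=1, p3=1, p4=0, p5=1, p6=1, p7=0, p8=1, p9=1, p10=0, p11=0, p12=1, p13=1

p7 occurs only negated in the remaining clauses — set p7 = False.
p8 occurs only positively in the remaining clauses — set p8 = True.
Branch on p1: take p1 = True.
Set p2 = True and propagate.
  then p3 is forced to True.
Try p4 = False.
  then p13 is forced to True.
  then p6 is forced to True.
For the remaining variables, p5 = True, p9 = True, p10 = False, p11 = False, p12 = True works.
Every clause has at least one true literal under this assignment.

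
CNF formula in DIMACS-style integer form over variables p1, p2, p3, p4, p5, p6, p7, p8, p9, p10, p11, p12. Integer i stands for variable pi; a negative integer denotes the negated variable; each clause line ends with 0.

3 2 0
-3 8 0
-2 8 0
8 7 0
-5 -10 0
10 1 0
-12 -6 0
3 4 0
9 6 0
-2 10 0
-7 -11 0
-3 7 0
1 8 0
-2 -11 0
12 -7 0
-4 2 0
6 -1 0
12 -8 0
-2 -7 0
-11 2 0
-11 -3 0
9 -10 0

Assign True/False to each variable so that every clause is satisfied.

p1=F, p2=F, p3=T, p4=F, p5=F, p6=F, p7=T, p8=T, p9=T, p10=T, p11=F, p12=T

Pure literal: p5 appears only negated; assign p5 = False.
Pure literal: p9 appears only positively; assign p9 = True.
Branch on p1: take p1 = False.
  then p10 is forced to True.
  then p8 is forced to True.
  then p12 is forced to True.
  then p6 is forced to False.
Set p2 = False and propagate.
  then p3 is forced to True.
  then p7 is forced to True.
  then p11 is forced to False.
  then p4 is forced to False.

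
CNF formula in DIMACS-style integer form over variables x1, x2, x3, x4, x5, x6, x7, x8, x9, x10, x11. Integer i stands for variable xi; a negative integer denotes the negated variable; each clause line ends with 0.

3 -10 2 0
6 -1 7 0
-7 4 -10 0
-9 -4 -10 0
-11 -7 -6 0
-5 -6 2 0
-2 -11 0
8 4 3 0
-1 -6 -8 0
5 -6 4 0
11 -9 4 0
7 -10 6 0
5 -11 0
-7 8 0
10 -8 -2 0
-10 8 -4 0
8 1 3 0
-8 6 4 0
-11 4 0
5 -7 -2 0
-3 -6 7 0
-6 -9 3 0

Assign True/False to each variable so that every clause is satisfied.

x1 = 0, x2 = 1, x3 = 1, x4 = 1, x5 = 1, x6 = 0, x7 = 0, x8 = 0, x9 = 1, x10 = 0, x11 = 0

Check each clause:
  1. (x2 OR x3 OR NOT x10) — x2 is true.
  2. (NOT x1 OR x6 OR x7) — NOT x1 is true.
  3. (x4 OR NOT x7 OR NOT x10) — NOT x7 is true.
  4. (NOT x4 OR NOT x9 OR NOT x10) — NOT x10 is true.
  5. (NOT x7 OR NOT x6 OR NOT x11) — NOT x7 is true.
  6. (x2 OR NOT x5 OR NOT x6) — x2 is true.
  7. (NOT x11 OR NOT x2) — NOT x11 is true.
  8. (x8 OR x4 OR x3) — x3 is true.
  9. (NOT x8 OR NOT x1 OR NOT x6) — NOT x8 is true.
  10. (x4 OR x5 OR NOT x6) — NOT x6 is true.
  11. (x4 OR x11 OR NOT x9) — x4 is true.
  12. (NOT x10 OR x6 OR x7) — NOT x10 is true.
  13. (x5 OR NOT x11) — x5 is true.
  14. (x8 OR NOT x7) — NOT x7 is true.
  15. (x10 OR NOT x2 OR NOT x8) — NOT x8 is true.
  16. (NOT x10 OR NOT x4 OR x8) — NOT x10 is true.
  17. (x3 OR x1 OR x8) — x3 is true.
  18. (x6 OR NOT x8 OR x4) — NOT x8 is true.
  19. (NOT x11 OR x4) — x4 is true.
  20. (NOT x2 OR x5 OR NOT x7) — NOT x7 is true.
  21. (NOT x3 OR NOT x6 OR x7) — NOT x6 is true.
  22. (x3 OR NOT x9 OR NOT x6) — NOT x6 is true.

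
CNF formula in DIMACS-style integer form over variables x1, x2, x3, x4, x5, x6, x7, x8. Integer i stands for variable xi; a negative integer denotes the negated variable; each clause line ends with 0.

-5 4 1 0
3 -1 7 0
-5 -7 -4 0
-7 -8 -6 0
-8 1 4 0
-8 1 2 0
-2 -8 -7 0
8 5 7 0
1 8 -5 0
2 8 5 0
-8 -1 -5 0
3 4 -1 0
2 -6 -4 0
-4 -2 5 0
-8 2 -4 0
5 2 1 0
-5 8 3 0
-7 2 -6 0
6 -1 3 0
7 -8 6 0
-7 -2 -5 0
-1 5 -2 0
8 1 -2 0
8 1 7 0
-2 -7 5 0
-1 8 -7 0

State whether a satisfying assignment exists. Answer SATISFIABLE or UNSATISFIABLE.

SATISFIABLE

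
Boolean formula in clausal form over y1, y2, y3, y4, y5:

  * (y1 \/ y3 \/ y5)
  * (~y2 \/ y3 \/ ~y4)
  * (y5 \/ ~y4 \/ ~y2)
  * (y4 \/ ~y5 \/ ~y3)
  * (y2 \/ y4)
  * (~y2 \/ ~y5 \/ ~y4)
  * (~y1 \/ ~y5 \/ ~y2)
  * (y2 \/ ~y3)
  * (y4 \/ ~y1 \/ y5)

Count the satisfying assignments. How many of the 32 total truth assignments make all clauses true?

Satisfying assignments:
  y1=F y2=F y3=F y4=T y5=T
  y1=F y2=T y3=F y4=F y5=T
  y1=F y2=T y3=T y4=F y5=F
  y1=T y2=F y3=F y4=T y5=F
  y1=T y2=F y3=F y4=T y5=T
Count: 5.

5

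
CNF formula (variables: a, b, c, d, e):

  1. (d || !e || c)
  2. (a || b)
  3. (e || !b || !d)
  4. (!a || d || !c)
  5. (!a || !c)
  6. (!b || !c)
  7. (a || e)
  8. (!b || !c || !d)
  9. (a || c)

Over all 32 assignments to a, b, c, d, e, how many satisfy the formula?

5

The models are:
  a=T b=F c=F d=F e=F
  a=T b=F c=F d=T e=F
  a=T b=F c=F d=T e=T
  a=T b=T c=F d=F e=F
  a=T b=T c=F d=T e=T
That's 5 in total.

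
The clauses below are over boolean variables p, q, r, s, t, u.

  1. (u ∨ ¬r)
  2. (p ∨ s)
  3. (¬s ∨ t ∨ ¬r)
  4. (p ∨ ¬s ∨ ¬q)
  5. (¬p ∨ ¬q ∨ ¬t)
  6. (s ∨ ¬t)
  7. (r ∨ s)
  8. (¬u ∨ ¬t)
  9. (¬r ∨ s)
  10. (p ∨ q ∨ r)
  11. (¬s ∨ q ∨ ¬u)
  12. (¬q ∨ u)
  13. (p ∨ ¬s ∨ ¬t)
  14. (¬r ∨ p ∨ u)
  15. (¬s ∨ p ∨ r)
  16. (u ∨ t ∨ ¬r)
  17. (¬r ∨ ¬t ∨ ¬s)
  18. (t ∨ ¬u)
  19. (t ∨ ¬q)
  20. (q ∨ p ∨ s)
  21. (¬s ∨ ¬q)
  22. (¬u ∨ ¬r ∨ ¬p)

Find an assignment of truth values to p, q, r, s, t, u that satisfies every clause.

Branch on p: take p = True.
For the remaining variables, q = False, r = False, s = True, t = False, u = False works.
Every clause has at least one true literal under this assignment.

p = T, q = F, r = F, s = T, t = F, u = F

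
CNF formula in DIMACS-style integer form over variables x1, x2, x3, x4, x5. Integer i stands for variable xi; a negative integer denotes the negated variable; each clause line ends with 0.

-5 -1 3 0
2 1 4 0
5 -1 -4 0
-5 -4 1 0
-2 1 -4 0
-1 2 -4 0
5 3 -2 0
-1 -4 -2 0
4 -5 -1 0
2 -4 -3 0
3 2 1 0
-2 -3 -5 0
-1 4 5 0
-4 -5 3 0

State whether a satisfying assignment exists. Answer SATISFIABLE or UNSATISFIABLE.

Try x1 = False.
For the remaining variables, x2 = True, x3 = True, x4 = False, x5 = False works.
So x1=False, x2=True, x3=True, x4=False, x5=False is a satisfying assignment.

SATISFIABLE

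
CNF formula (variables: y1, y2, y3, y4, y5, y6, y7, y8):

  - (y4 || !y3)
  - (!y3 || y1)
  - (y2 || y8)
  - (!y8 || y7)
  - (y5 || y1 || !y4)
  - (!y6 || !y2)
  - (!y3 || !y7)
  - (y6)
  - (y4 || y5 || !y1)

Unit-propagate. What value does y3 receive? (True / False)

(y6) stands alone — y6 = True.
(!y2 || !y6) with y6 = True leaves only !y2, so y2 = False.
In (y2 || y8), y2 is now false; y8 must hold, so y8 = True.
(y7 || !y8) with y8 = True leaves only y7, so y7 = True.
(!y7 || !y3) with y7 = True leaves only !y3, so y3 = False.

False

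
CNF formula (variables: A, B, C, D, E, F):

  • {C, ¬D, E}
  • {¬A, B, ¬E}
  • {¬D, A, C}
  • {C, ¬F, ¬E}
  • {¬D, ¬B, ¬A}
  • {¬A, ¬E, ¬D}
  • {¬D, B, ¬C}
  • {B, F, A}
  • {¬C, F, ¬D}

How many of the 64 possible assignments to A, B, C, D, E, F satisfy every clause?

Split on D, then A.
  D=T, A=T: a clause becomes empty — 0.
  D=T, A=F: remaining (B,C,E,F) ∈ {(T,T,F,T); (T,T,T,T)} — 2.
  D=F, A=T: 11 of the 16 assignments to (B,C,E,F) work.
  D=F, A=F: 10 of the 16 assignments to (B,C,E,F) work.
Total: 0 + 2 + 11 + 10 = 23.

23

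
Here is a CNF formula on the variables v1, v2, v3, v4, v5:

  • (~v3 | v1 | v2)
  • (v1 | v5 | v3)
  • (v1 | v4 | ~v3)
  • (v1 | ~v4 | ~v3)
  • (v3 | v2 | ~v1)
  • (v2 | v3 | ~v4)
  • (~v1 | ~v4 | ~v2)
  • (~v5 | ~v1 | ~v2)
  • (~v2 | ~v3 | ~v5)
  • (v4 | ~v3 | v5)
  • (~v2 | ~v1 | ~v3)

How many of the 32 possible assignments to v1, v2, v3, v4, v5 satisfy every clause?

7

Satisfying assignments:
  v1=0 v2=0 v3=0 v4=0 v5=1
  v1=0 v2=1 v3=0 v4=0 v5=1
  v1=0 v2=1 v3=0 v4=1 v5=1
  v1=1 v2=0 v3=1 v4=0 v5=1
  v1=1 v2=0 v3=1 v4=1 v5=0
  v1=1 v2=0 v3=1 v4=1 v5=1
  v1=1 v2=1 v3=0 v4=0 v5=0
Count: 7.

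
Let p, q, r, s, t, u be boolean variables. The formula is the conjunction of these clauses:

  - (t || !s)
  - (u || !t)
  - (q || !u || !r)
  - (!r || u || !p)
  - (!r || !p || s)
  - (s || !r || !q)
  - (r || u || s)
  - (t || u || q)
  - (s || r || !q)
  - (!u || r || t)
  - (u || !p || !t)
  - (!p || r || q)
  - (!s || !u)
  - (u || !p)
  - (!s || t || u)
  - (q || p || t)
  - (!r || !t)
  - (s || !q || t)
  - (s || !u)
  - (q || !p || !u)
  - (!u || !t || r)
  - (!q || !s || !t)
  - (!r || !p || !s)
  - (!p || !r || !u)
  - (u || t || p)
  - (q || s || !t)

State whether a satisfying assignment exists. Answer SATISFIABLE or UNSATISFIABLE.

u = True:
  propagation gives s=False; an empty clause results — contradiction.
u = False:
  propagation gives t=False, s=False, r=True, p=False; an empty clause results — contradiction.
Every branch closes, so no satisfying assignment exists.

UNSATISFIABLE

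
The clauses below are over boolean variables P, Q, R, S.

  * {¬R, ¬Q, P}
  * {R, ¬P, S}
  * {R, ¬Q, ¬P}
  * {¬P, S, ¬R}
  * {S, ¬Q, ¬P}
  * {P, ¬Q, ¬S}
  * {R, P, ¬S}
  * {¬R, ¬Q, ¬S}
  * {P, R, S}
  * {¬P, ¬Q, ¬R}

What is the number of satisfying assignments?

4

The models are:
  P=F Q=F R=T S=F
  P=F Q=F R=T S=T
  P=T Q=F R=F S=T
  P=T Q=F R=T S=T
That's 4 in total.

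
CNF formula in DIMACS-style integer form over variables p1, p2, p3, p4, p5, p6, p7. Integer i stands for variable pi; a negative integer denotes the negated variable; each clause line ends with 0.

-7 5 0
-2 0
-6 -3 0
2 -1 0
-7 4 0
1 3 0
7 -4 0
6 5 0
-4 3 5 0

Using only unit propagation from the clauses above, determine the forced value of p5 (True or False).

(~p2) is a unit clause: p2 = False.
From (~p1 | p2) and p2 = False: p1 = False.
(p3 | p1): since p1 = False, the clause reduces to (p3). p3 = True.
(~p6 | ~p3) with p3 = True leaves only ~p6, so p6 = False.
From (p6 | p5) and p6 = False: p5 = True.

True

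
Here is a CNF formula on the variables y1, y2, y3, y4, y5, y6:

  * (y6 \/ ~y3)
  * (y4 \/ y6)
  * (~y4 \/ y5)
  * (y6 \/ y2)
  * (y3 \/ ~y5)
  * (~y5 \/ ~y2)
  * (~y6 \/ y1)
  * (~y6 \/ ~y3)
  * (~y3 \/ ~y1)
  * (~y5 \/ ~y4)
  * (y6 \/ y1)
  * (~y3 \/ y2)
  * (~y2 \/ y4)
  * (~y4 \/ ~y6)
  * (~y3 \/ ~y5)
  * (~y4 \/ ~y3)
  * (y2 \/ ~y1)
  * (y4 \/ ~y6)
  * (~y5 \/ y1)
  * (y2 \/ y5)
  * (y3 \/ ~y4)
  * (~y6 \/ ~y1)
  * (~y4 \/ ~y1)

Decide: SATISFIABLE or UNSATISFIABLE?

y4 = True:
  propagation gives y5=True; an empty clause results — contradiction.
y4 = False:
  propagation gives y6=True; an empty clause results — contradiction.
Every branch closes, so no satisfying assignment exists.

UNSATISFIABLE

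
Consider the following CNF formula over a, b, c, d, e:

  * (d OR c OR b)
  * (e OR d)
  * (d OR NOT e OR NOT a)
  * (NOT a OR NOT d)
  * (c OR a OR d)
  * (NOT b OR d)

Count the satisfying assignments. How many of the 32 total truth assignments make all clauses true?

9

Split on d, then a.
  d=T, a=T: a clause becomes empty — 0.
  d=T, a=F: b, c, e free → 2^3 = 8.
  d=F, a=T: a clause becomes empty — 0.
  d=F, a=F: remaining (b,c,e) ∈ {(F,T,T)} — 1.
Total: 0 + 8 + 0 + 1 = 9.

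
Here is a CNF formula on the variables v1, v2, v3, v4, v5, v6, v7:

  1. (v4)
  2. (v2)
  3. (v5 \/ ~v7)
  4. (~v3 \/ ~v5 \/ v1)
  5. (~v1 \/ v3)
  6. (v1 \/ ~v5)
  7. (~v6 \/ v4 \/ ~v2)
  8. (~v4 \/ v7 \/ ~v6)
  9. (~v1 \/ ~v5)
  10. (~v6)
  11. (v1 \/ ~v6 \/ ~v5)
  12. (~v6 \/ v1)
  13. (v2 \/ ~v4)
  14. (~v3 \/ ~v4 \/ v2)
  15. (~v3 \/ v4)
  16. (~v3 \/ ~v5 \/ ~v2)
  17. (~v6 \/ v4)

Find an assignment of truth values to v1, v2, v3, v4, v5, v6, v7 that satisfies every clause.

v1 = F, v2 = T, v3 = F, v4 = T, v5 = F, v6 = F, v7 = F

(v4) is a unit clause, so v4 = True.
The clause (v2) is unit: v2 must be True.
Unit propagation: (~v6) forces v6 = False.
v7 occurs only negated in the remaining clauses — set v7 = False.
Set v1 = False and propagate.
  then v5 is forced to False.
v3 is now unconstrained; take v3 = False.
Every clause has at least one true literal under this assignment.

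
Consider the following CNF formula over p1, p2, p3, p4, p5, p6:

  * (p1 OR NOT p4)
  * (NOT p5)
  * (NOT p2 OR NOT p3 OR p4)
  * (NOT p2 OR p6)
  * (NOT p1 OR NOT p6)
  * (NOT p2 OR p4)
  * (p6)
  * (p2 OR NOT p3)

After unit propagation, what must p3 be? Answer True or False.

False

(NOT p5) is a unit clause: p5 = False.
(p6) is a unit clause: p6 = True.
(NOT p6 OR NOT p1) with p6 = True leaves only NOT p1, so p1 = False.
(p1 OR NOT p4): since p1 = False, the clause reduces to (NOT p4). p4 = False.
(p4 OR NOT p2): since p4 = False, the clause reduces to (NOT p2). p2 = False.
In (p2 OR NOT p3), p2 is now false; NOT p3 must hold, so p3 = False.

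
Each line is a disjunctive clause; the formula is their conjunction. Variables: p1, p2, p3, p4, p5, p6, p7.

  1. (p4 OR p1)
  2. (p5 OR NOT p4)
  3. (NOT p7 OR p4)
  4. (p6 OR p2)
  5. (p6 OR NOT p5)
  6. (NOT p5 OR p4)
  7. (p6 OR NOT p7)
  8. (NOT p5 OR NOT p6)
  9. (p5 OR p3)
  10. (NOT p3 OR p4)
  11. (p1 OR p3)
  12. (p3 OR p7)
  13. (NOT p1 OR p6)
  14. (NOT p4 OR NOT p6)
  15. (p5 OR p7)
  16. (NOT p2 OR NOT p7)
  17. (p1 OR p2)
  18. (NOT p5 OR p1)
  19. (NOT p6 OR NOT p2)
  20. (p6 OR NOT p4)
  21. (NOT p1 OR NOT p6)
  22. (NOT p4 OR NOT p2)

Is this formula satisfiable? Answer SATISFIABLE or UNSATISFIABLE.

UNSATISFIABLE

p6 = True:
  propagation gives p5=False, p4=False, p1=True; an empty clause results — contradiction.
p6 = False:
  propagation gives p2=True, p5=False, p4=False, p1=True; an empty clause results — contradiction.
Every branch closes, so no satisfying assignment exists.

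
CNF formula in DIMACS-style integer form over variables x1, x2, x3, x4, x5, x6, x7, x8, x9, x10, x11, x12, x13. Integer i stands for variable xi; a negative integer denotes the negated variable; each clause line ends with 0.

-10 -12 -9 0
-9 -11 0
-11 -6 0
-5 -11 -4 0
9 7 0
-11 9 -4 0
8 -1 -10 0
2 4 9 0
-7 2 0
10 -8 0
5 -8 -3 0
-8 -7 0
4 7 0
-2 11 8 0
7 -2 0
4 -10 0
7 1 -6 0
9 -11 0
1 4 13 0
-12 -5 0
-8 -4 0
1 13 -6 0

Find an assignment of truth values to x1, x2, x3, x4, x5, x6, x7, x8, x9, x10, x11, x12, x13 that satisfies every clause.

x1=0  x2=0  x3=1  x4=1  x5=0  x6=0  x7=0  x8=0  x9=1  x10=0  x11=0  x12=0  x13=0

x6 occurs only negated in the remaining clauses — set x6 = False.
Pure literal: x12 appears only negated; assign x12 = False.
Try x1 = False.
Set x2 = False and propagate.
  then x7 is forced to False.
  then x9 is forced to True.
  then x11 is forced to False.
  then x4 is forced to True.
  then x8 is forced to False.
x3, x5, x10, x13 are now unconstrained; take x3 = True, x5 = False, x10 = False, x13 = False.
Every clause has at least one true literal under this assignment.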